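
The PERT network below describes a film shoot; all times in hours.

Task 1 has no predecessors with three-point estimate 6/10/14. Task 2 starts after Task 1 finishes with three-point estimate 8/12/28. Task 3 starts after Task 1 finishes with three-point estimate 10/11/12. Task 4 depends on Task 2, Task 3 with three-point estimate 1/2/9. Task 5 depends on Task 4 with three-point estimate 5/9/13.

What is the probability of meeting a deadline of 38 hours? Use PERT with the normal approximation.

0.689

te_Task 1 = (6 + 4·10 + 14)/6 = 60/6 = 10; σ²_Task 1 = ((14−6)/6)² = 1.778
te_Task 2 = (8 + 4·12 + 28)/6 = 84/6 = 14; σ²_Task 2 = ((28−8)/6)² = 11.111
te_Task 3 = (10 + 4·11 + 12)/6 = 66/6 = 11; σ²_Task 3 = ((12−10)/6)² = 0.111
te_Task 4 = (1 + 4·2 + 9)/6 = 18/6 = 3; σ²_Task 4 = ((9−1)/6)² = 1.778
te_Task 5 = (5 + 4·9 + 13)/6 = 54/6 = 9; σ²_Task 5 = ((13−5)/6)² = 1.778

Forward pass:
ES_Task 1 = 0; EF_Task 1 = 10
ES_Task 2 = 10; EF_Task 2 = 10+14 = 24
ES_Task 3 = 10; EF_Task 3 = 10+11 = 21
ES_Task 4 = max(EF_Task 2=24, EF_Task 3=21) = 24; EF_Task 4 = 24+3 = 27
ES_Task 5 = 27; EF_Task 5 = 27+9 = 36
Expected project duration μ = 36 hours. Critical path: Task 1 → Task 2 → Task 4 → Task 5.

Variance along critical path = 1.778 + 11.111 + 1.778 + 1.778 = 16.444; σ = √16.444 = 4.055 hours.
Z = (38 − 36) / 4.055 = 0.493
P(T ≤ 38) = Φ(0.493) ≈ 0.689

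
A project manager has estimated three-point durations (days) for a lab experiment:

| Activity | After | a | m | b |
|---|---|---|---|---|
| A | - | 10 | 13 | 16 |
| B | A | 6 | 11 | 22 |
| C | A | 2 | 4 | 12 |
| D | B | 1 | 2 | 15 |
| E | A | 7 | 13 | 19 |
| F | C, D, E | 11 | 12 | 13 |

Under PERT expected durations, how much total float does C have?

11 days

te_A = (10 + 4·13 + 16)/6 = 78/6 = 13
te_B = (6 + 4·11 + 22)/6 = 72/6 = 12
te_C = (2 + 4·4 + 12)/6 = 30/6 = 5
te_D = (1 + 4·2 + 15)/6 = 24/6 = 4
te_E = (7 + 4·13 + 19)/6 = 78/6 = 13
te_F = (11 + 4·12 + 13)/6 = 72/6 = 12

Forward pass:
ES_A = 0; EF_A = 13
ES_B = 13; EF_B = 13+12 = 25
ES_C = 13; EF_C = 13+5 = 18
ES_D = 25; EF_D = 25+4 = 29
ES_E = 13; EF_E = 13+13 = 26
ES_F = max(EF_C=18, EF_D=29, EF_E=26) = 29; EF_F = 29+12 = 41
Expected project duration μ = 41 days. Critical path: A → B → D → F.

Backward pass:
LF_F = 41; LS_F = 41−12 = 29
LF_E = LS_F = 29; LS_E = 29−13 = 16
LF_D = LS_F = 29; LS_D = 29−4 = 25
LF_C = LS_F = 29; LS_C = 29−5 = 24
LF_B = LS_D = 25; LS_B = 25−12 = 13
LF_A = min(LS_B=13, LS_C=24, LS_E=16) = 13; LS_A = 13−13 = 0
Slack_C = LS_C − ES_C = 24 − 13 = 11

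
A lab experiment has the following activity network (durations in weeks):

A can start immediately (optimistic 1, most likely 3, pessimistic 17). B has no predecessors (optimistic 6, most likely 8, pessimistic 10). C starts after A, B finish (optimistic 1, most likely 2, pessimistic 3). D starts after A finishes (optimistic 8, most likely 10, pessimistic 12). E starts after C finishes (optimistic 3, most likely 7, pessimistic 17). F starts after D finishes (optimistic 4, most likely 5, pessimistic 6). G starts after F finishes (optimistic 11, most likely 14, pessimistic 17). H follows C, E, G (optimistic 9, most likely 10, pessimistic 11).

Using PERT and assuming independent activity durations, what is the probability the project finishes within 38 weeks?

0.021

te_A = (1 + 4·3 + 17)/6 = 30/6 = 5; σ²_A = ((17−1)/6)² = 7.111
te_B = (6 + 4·8 + 10)/6 = 48/6 = 8; σ²_B = ((10−6)/6)² = 0.444
te_C = (1 + 4·2 + 3)/6 = 12/6 = 2; σ²_C = ((3−1)/6)² = 0.111
te_D = (8 + 4·10 + 12)/6 = 60/6 = 10; σ²_D = ((12−8)/6)² = 0.444
te_E = (3 + 4·7 + 17)/6 = 48/6 = 8; σ²_E = ((17−3)/6)² = 5.444
te_F = (4 + 4·5 + 6)/6 = 30/6 = 5; σ²_F = ((6−4)/6)² = 0.111
te_G = (11 + 4·14 + 17)/6 = 84/6 = 14; σ²_G = ((17−11)/6)² = 1.000
te_H = (9 + 4·10 + 11)/6 = 60/6 = 10; σ²_H = ((11−9)/6)² = 0.111

Forward pass:
ES_A = 0; EF_A = 5
ES_B = 0; EF_B = 8
ES_C = max(EF_A=5, EF_B=8) = 8; EF_C = 8+2 = 10
ES_D = 5; EF_D = 5+10 = 15
ES_E = 10; EF_E = 10+8 = 18
ES_F = 15; EF_F = 15+5 = 20
ES_G = 20; EF_G = 20+14 = 34
ES_H = max(EF_C=10, EF_E=18, EF_G=34) = 34; EF_H = 34+10 = 44
Expected project duration μ = 44 weeks. Critical path: A → D → F → G → H.

Variance along critical path = 7.111 + 0.444 + 0.111 + 1.000 + 0.111 = 8.778; σ = √8.778 = 2.963 weeks.
Z = (38 − 44) / 2.963 = -2.025
P(T ≤ 38) = Φ(-2.025) ≈ 0.021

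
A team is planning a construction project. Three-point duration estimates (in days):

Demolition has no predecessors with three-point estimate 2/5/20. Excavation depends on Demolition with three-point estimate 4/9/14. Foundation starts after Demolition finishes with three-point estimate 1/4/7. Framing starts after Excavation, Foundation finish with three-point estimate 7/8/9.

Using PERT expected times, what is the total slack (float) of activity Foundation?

te_Demolition = (2 + 4·5 + 20)/6 = 42/6 = 7
te_Excavation = (4 + 4·9 + 14)/6 = 54/6 = 9
te_Foundation = (1 + 4·4 + 7)/6 = 24/6 = 4
te_Framing = (7 + 4·8 + 9)/6 = 48/6 = 8

Forward pass:
ES_Demolition = 0; EF_Demolition = 7
ES_Excavation = 7; EF_Excavation = 7+9 = 16
ES_Foundation = 7; EF_Foundation = 7+4 = 11
ES_Framing = max(EF_Excavation=16, EF_Foundation=11) = 16; EF_Framing = 16+8 = 24
Expected project duration μ = 24 days. Critical path: Demolition → Excavation → Framing.

Backward pass:
LF_Framing = 24; LS_Framing = 24−8 = 16
LF_Foundation = LS_Framing = 16; LS_Foundation = 16−4 = 12
LF_Excavation = LS_Framing = 16; LS_Excavation = 16−9 = 7
LF_Demolition = min(LS_Excavation=7, LS_Foundation=12) = 7; LS_Demolition = 7−7 = 0
Slack_Foundation = LS_Foundation − ES_Foundation = 12 − 7 = 5

5 days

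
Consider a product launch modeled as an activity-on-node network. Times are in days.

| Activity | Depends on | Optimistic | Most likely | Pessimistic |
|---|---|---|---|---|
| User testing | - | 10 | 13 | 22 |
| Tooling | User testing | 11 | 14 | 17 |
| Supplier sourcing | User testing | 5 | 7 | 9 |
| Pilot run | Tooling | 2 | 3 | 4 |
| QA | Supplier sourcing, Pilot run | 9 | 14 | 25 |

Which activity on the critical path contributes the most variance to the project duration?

te_User testing = (10 + 4·13 + 22)/6 = 84/6 = 14; σ²_User testing = ((22−10)/6)² = 4.000
te_Tooling = (11 + 4·14 + 17)/6 = 84/6 = 14; σ²_Tooling = ((17−11)/6)² = 1.000
te_Supplier sourcing = (5 + 4·7 + 9)/6 = 42/6 = 7; σ²_Supplier sourcing = ((9−5)/6)² = 0.444
te_Pilot run = (2 + 4·3 + 4)/6 = 18/6 = 3; σ²_Pilot run = ((4−2)/6)² = 0.111
te_QA = (9 + 4·14 + 25)/6 = 90/6 = 15; σ²_QA = ((25−9)/6)² = 7.111

Forward pass:
ES_User testing = 0; EF_User testing = 14
ES_Tooling = 14; EF_Tooling = 14+14 = 28
ES_Supplier sourcing = 14; EF_Supplier sourcing = 14+7 = 21
ES_Pilot run = 28; EF_Pilot run = 28+3 = 31
ES_QA = max(EF_Supplier sourcing=21, EF_Pilot run=31) = 31; EF_QA = 31+15 = 46
Expected project duration μ = 46 days. Critical path: User testing → Tooling → Pilot run → QA.

Variances on critical path: σ²_User testing=4.000, σ²_Tooling=1.000, σ²_Pilot run=0.111, σ²_QA=7.111.
Largest is σ²_QA = 7.111.

QA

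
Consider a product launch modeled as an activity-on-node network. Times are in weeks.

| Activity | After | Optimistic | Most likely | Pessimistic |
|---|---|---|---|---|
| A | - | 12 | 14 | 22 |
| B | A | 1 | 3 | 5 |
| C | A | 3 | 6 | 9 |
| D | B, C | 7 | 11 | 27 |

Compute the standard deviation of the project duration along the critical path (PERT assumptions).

te_A = (12 + 4·14 + 22)/6 = 90/6 = 15; σ²_A = ((22−12)/6)² = 2.778
te_B = (1 + 4·3 + 5)/6 = 18/6 = 3; σ²_B = ((5−1)/6)² = 0.444
te_C = (3 + 4·6 + 9)/6 = 36/6 = 6; σ²_C = ((9−3)/6)² = 1.000
te_D = (7 + 4·11 + 27)/6 = 78/6 = 13; σ²_D = ((27−7)/6)² = 11.111

Forward pass:
ES_A = 0; EF_A = 15
ES_B = 15; EF_B = 15+3 = 18
ES_C = 15; EF_C = 15+6 = 21
ES_D = max(EF_B=18, EF_C=21) = 21; EF_D = 21+13 = 34
Expected project duration μ = 34 weeks. Critical path: A → C → D.

Variance along critical path = 2.778 + 1.000 + 11.111 = 14.889
σ = √14.889 = 3.859 weeks

3.86 weeks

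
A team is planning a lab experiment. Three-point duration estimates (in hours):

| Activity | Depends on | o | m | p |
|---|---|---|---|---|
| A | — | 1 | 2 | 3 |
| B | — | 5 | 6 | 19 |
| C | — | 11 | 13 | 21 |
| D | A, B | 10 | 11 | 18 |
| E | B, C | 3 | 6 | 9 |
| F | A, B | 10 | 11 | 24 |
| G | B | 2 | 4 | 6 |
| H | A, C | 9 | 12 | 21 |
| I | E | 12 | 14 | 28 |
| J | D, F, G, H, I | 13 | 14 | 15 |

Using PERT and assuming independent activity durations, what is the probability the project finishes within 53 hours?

te_A = (1 + 4·2 + 3)/6 = 12/6 = 2; σ²_A = ((3−1)/6)² = 0.111
te_B = (5 + 4·6 + 19)/6 = 48/6 = 8; σ²_B = ((19−5)/6)² = 5.444
te_C = (11 + 4·13 + 21)/6 = 84/6 = 14; σ²_C = ((21−11)/6)² = 2.778
te_D = (10 + 4·11 + 18)/6 = 72/6 = 12; σ²_D = ((18−10)/6)² = 1.778
te_E = (3 + 4·6 + 9)/6 = 36/6 = 6; σ²_E = ((9−3)/6)² = 1.000
te_F = (10 + 4·11 + 24)/6 = 78/6 = 13; σ²_F = ((24−10)/6)² = 5.444
te_G = (2 + 4·4 + 6)/6 = 24/6 = 4; σ²_G = ((6−2)/6)² = 0.444
te_H = (9 + 4·12 + 21)/6 = 78/6 = 13; σ²_H = ((21−9)/6)² = 4.000
te_I = (12 + 4·14 + 28)/6 = 96/6 = 16; σ²_I = ((28−12)/6)² = 7.111
te_J = (13 + 4·14 + 15)/6 = 84/6 = 14; σ²_J = ((15−13)/6)² = 0.111

Forward pass:
ES_A = 0; EF_A = 2
ES_B = 0; EF_B = 8
ES_C = 0; EF_C = 14
ES_D = max(EF_A=2, EF_B=8) = 8; EF_D = 8+12 = 20
ES_E = max(EF_B=8, EF_C=14) = 14; EF_E = 14+6 = 20
ES_F = max(EF_A=2, EF_B=8) = 8; EF_F = 8+13 = 21
ES_G = 8; EF_G = 8+4 = 12
ES_H = max(EF_A=2, EF_C=14) = 14; EF_H = 14+13 = 27
ES_I = 20; EF_I = 20+16 = 36
ES_J = max(EF_D=20, EF_F=21, EF_G=12, EF_H=27, EF_I=36) = 36; EF_J = 36+14 = 50
Expected project duration μ = 50 hours. Critical path: C → E → I → J.

Variance along critical path = 2.778 + 1.000 + 7.111 + 0.111 = 11.000; σ = √11.000 = 3.317 hours.
Z = (53 − 50) / 3.317 = 0.905
P(T ≤ 53) = Φ(0.905) ≈ 0.817

0.817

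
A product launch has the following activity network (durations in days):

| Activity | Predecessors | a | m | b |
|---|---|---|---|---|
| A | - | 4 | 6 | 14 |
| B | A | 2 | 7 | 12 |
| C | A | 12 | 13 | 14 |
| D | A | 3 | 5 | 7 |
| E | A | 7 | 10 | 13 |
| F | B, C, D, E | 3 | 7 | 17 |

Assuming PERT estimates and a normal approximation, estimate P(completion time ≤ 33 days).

te_A = (4 + 4·6 + 14)/6 = 42/6 = 7; σ²_A = ((14−4)/6)² = 2.778
te_B = (2 + 4·7 + 12)/6 = 42/6 = 7; σ²_B = ((12−2)/6)² = 2.778
te_C = (12 + 4·13 + 14)/6 = 78/6 = 13; σ²_C = ((14−12)/6)² = 0.111
te_D = (3 + 4·5 + 7)/6 = 30/6 = 5; σ²_D = ((7−3)/6)² = 0.444
te_E = (7 + 4·10 + 13)/6 = 60/6 = 10; σ²_E = ((13−7)/6)² = 1.000
te_F = (3 + 4·7 + 17)/6 = 48/6 = 8; σ²_F = ((17−3)/6)² = 5.444

Forward pass:
ES_A = 0; EF_A = 7
ES_B = 7; EF_B = 7+7 = 14
ES_C = 7; EF_C = 7+13 = 20
ES_D = 7; EF_D = 7+5 = 12
ES_E = 7; EF_E = 7+10 = 17
ES_F = max(EF_B=14, EF_C=20, EF_D=12, EF_E=17) = 20; EF_F = 20+8 = 28
Expected project duration μ = 28 days. Critical path: A → C → F.

Variance along critical path = 2.778 + 0.111 + 5.444 = 8.333; σ = √8.333 = 2.887 days.
Z = (33 − 28) / 2.887 = 1.732
P(T ≤ 33) = Φ(1.732) ≈ 0.958

0.958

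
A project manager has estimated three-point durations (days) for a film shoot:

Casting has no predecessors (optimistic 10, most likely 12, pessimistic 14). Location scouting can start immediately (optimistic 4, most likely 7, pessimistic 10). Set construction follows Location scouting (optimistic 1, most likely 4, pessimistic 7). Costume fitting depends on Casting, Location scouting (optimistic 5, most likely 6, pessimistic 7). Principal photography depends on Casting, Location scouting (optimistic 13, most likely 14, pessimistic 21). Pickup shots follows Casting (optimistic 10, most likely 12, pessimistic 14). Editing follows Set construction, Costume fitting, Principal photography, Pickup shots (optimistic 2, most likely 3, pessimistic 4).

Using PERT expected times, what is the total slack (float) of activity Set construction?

16 days

te_Casting = (10 + 4·12 + 14)/6 = 72/6 = 12
te_Location scouting = (4 + 4·7 + 10)/6 = 42/6 = 7
te_Set construction = (1 + 4·4 + 7)/6 = 24/6 = 4
te_Costume fitting = (5 + 4·6 + 7)/6 = 36/6 = 6
te_Principal photography = (13 + 4·14 + 21)/6 = 90/6 = 15
te_Pickup shots = (10 + 4·12 + 14)/6 = 72/6 = 12
te_Editing = (2 + 4·3 + 4)/6 = 18/6 = 3

Forward pass:
ES_Casting = 0; EF_Casting = 12
ES_Location scouting = 0; EF_Location scouting = 7
ES_Set construction = 7; EF_Set construction = 7+4 = 11
ES_Costume fitting = max(EF_Casting=12, EF_Location scouting=7) = 12; EF_Costume fitting = 12+6 = 18
ES_Principal photography = max(EF_Casting=12, EF_Location scouting=7) = 12; EF_Principal photography = 12+15 = 27
ES_Pickup shots = 12; EF_Pickup shots = 12+12 = 24
ES_Editing = max(EF_Set construction=11, EF_Costume fitting=18, EF_Principal photography=27, EF_Pickup shots=24) = 27; EF_Editing = 27+3 = 30
Expected project duration μ = 30 days. Critical path: Casting → Principal photography → Editing.

Backward pass:
LF_Editing = 30; LS_Editing = 30−3 = 27
LF_Pickup shots = LS_Editing = 27; LS_Pickup shots = 27−12 = 15
LF_Principal photography = LS_Editing = 27; LS_Principal photography = 27−15 = 12
LF_Costume fitting = LS_Editing = 27; LS_Costume fitting = 27−6 = 21
LF_Set construction = LS_Editing = 27; LS_Set construction = 27−4 = 23
LF_Location scouting = min(LS_Set construction=23, LS_Costume fitting=21, LS_Principal photography=12) = 12; LS_Location scouting = 12−7 = 5
LF_Casting = min(LS_Costume fitting=21, LS_Principal photography=12, LS_Pickup shots=15) = 12; LS_Casting = 12−12 = 0
Slack_Set construction = LS_Set construction − ES_Set construction = 23 − 7 = 16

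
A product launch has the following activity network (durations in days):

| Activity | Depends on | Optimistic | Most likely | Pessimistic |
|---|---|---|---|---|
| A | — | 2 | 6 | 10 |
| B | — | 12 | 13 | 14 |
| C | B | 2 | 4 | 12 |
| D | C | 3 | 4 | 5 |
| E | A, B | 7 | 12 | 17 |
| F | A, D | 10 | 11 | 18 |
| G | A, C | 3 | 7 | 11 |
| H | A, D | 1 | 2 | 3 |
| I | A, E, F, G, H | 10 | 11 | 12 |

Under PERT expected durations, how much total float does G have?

9 days

te_A = (2 + 4·6 + 10)/6 = 36/6 = 6
te_B = (12 + 4·13 + 14)/6 = 78/6 = 13
te_C = (2 + 4·4 + 12)/6 = 30/6 = 5
te_D = (3 + 4·4 + 5)/6 = 24/6 = 4
te_E = (7 + 4·12 + 17)/6 = 72/6 = 12
te_F = (10 + 4·11 + 18)/6 = 72/6 = 12
te_G = (3 + 4·7 + 11)/6 = 42/6 = 7
te_H = (1 + 4·2 + 3)/6 = 12/6 = 2
te_I = (10 + 4·11 + 12)/6 = 66/6 = 11

Forward pass:
ES_A = 0; EF_A = 6
ES_B = 0; EF_B = 13
ES_C = 13; EF_C = 13+5 = 18
ES_D = 18; EF_D = 18+4 = 22
ES_E = max(EF_A=6, EF_B=13) = 13; EF_E = 13+12 = 25
ES_F = max(EF_A=6, EF_D=22) = 22; EF_F = 22+12 = 34
ES_G = max(EF_A=6, EF_C=18) = 18; EF_G = 18+7 = 25
ES_H = max(EF_A=6, EF_D=22) = 22; EF_H = 22+2 = 24
ES_I = max(EF_A=6, EF_E=25, EF_F=34, EF_G=25, EF_H=24) = 34; EF_I = 34+11 = 45
Expected project duration μ = 45 days. Critical path: B → C → D → F → I.

Backward pass:
LF_I = 45; LS_I = 45−11 = 34
LF_H = LS_I = 34; LS_H = 34−2 = 32
LF_G = LS_I = 34; LS_G = 34−7 = 27
LF_F = LS_I = 34; LS_F = 34−12 = 22
LF_E = LS_I = 34; LS_E = 34−12 = 22
LF_D = min(LS_F=22, LS_H=32) = 22; LS_D = 22−4 = 18
LF_C = min(LS_D=18, LS_G=27) = 18; LS_C = 18−5 = 13
LF_B = min(LS_C=13, LS_E=22) = 13; LS_B = 13−13 = 0
LF_A = min(LS_E=22, LS_F=22, LS_G=27, LS_H=32, LS_I=34) = 22; LS_A = 22−6 = 16
Slack_G = LS_G − ES_G = 27 − 18 = 9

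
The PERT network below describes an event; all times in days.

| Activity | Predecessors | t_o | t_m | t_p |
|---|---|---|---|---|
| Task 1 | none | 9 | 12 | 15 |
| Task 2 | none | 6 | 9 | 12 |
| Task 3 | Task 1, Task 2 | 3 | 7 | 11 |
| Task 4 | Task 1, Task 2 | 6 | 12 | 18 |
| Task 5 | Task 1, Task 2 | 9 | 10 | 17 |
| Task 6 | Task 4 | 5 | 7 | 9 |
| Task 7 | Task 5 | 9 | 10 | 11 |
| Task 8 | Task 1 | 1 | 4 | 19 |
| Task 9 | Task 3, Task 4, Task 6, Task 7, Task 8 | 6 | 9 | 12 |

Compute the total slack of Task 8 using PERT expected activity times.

15 days

te_Task 1 = (9 + 4·12 + 15)/6 = 72/6 = 12
te_Task 2 = (6 + 4·9 + 12)/6 = 54/6 = 9
te_Task 3 = (3 + 4·7 + 11)/6 = 42/6 = 7
te_Task 4 = (6 + 4·12 + 18)/6 = 72/6 = 12
te_Task 5 = (9 + 4·10 + 17)/6 = 66/6 = 11
te_Task 6 = (5 + 4·7 + 9)/6 = 42/6 = 7
te_Task 7 = (9 + 4·10 + 11)/6 = 60/6 = 10
te_Task 8 = (1 + 4·4 + 19)/6 = 36/6 = 6
te_Task 9 = (6 + 4·9 + 12)/6 = 54/6 = 9

Forward pass:
ES_Task 1 = 0; EF_Task 1 = 12
ES_Task 2 = 0; EF_Task 2 = 9
ES_Task 3 = max(EF_Task 1=12, EF_Task 2=9) = 12; EF_Task 3 = 12+7 = 19
ES_Task 4 = max(EF_Task 1=12, EF_Task 2=9) = 12; EF_Task 4 = 12+12 = 24
ES_Task 5 = max(EF_Task 1=12, EF_Task 2=9) = 12; EF_Task 5 = 12+11 = 23
ES_Task 6 = 24; EF_Task 6 = 24+7 = 31
ES_Task 7 = 23; EF_Task 7 = 23+10 = 33
ES_Task 8 = 12; EF_Task 8 = 12+6 = 18
ES_Task 9 = max(EF_Task 3=19, EF_Task 4=24, EF_Task 6=31, EF_Task 7=33, EF_Task 8=18) = 33; EF_Task 9 = 33+9 = 42
Expected project duration μ = 42 days. Critical path: Task 1 → Task 5 → Task 7 → Task 9.

Backward pass:
LF_Task 9 = 42; LS_Task 9 = 42−9 = 33
LF_Task 8 = LS_Task 9 = 33; LS_Task 8 = 33−6 = 27
LF_Task 7 = LS_Task 9 = 33; LS_Task 7 = 33−10 = 23
LF_Task 6 = LS_Task 9 = 33; LS_Task 6 = 33−7 = 26
LF_Task 5 = LS_Task 7 = 23; LS_Task 5 = 23−11 = 12
LF_Task 4 = min(LS_Task 6=26, LS_Task 9=33) = 26; LS_Task 4 = 26−12 = 14
LF_Task 3 = LS_Task 9 = 33; LS_Task 3 = 33−7 = 26
LF_Task 2 = min(LS_Task 3=26, LS_Task 4=14, LS_Task 5=12) = 12; LS_Task 2 = 12−9 = 3
LF_Task 1 = min(LS_Task 3=26, LS_Task 4=14, LS_Task 5=12, LS_Task 8=27) = 12; LS_Task 1 = 12−12 = 0
Slack_Task 8 = LS_Task 8 − ES_Task 8 = 27 − 12 = 15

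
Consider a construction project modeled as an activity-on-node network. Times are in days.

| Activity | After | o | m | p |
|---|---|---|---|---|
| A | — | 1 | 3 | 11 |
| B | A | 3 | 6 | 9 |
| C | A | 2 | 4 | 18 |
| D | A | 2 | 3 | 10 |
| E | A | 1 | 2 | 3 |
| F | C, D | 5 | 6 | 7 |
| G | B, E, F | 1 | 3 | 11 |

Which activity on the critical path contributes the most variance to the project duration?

te_A = (1 + 4·3 + 11)/6 = 24/6 = 4; σ²_A = ((11−1)/6)² = 2.778
te_B = (3 + 4·6 + 9)/6 = 36/6 = 6; σ²_B = ((9−3)/6)² = 1.000
te_C = (2 + 4·4 + 18)/6 = 36/6 = 6; σ²_C = ((18−2)/6)² = 7.111
te_D = (2 + 4·3 + 10)/6 = 24/6 = 4; σ²_D = ((10−2)/6)² = 1.778
te_E = (1 + 4·2 + 3)/6 = 12/6 = 2; σ²_E = ((3−1)/6)² = 0.111
te_F = (5 + 4·6 + 7)/6 = 36/6 = 6; σ²_F = ((7−5)/6)² = 0.111
te_G = (1 + 4·3 + 11)/6 = 24/6 = 4; σ²_G = ((11−1)/6)² = 2.778

Forward pass:
ES_A = 0; EF_A = 4
ES_B = 4; EF_B = 4+6 = 10
ES_C = 4; EF_C = 4+6 = 10
ES_D = 4; EF_D = 4+4 = 8
ES_E = 4; EF_E = 4+2 = 6
ES_F = max(EF_C=10, EF_D=8) = 10; EF_F = 10+6 = 16
ES_G = max(EF_B=10, EF_E=6, EF_F=16) = 16; EF_G = 16+4 = 20
Expected project duration μ = 20 days. Critical path: A → C → F → G.

Variances on critical path: σ²_A=2.778, σ²_C=7.111, σ²_F=0.111, σ²_G=2.778.
Largest is σ²_C = 7.111.

C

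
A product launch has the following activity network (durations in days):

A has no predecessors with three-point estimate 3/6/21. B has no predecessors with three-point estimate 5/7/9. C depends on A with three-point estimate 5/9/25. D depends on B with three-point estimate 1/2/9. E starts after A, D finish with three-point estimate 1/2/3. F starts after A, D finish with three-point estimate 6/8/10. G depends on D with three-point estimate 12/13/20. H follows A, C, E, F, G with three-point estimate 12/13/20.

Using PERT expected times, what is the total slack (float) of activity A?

te_A = (3 + 4·6 + 21)/6 = 48/6 = 8
te_B = (5 + 4·7 + 9)/6 = 42/6 = 7
te_C = (5 + 4·9 + 25)/6 = 66/6 = 11
te_D = (1 + 4·2 + 9)/6 = 18/6 = 3
te_E = (1 + 4·2 + 3)/6 = 12/6 = 2
te_F = (6 + 4·8 + 10)/6 = 48/6 = 8
te_G = (12 + 4·13 + 20)/6 = 84/6 = 14
te_H = (12 + 4·13 + 20)/6 = 84/6 = 14

Forward pass:
ES_A = 0; EF_A = 8
ES_B = 0; EF_B = 7
ES_C = 8; EF_C = 8+11 = 19
ES_D = 7; EF_D = 7+3 = 10
ES_E = max(EF_A=8, EF_D=10) = 10; EF_E = 10+2 = 12
ES_F = max(EF_A=8, EF_D=10) = 10; EF_F = 10+8 = 18
ES_G = 10; EF_G = 10+14 = 24
ES_H = max(EF_A=8, EF_C=19, EF_E=12, EF_F=18, EF_G=24) = 24; EF_H = 24+14 = 38
Expected project duration μ = 38 days. Critical path: B → D → G → H.

Backward pass:
LF_H = 38; LS_H = 38−14 = 24
LF_G = LS_H = 24; LS_G = 24−14 = 10
LF_F = LS_H = 24; LS_F = 24−8 = 16
LF_E = LS_H = 24; LS_E = 24−2 = 22
LF_D = min(LS_E=22, LS_F=16, LS_G=10) = 10; LS_D = 10−3 = 7
LF_C = LS_H = 24; LS_C = 24−11 = 13
LF_B = LS_D = 7; LS_B = 7−7 = 0
LF_A = min(LS_C=13, LS_E=22, LS_F=16, LS_H=24) = 13; LS_A = 13−8 = 5
Slack_A = LS_A − ES_A = 5 − 0 = 5

5 days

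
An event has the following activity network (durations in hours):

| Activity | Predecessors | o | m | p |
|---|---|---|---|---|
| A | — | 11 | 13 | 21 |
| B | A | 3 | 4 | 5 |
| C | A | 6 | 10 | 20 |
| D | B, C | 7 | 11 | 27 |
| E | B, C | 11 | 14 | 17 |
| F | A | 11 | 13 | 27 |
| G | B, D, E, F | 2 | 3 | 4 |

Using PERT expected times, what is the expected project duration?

te_A = (11 + 4·13 + 21)/6 = 84/6 = 14
te_B = (3 + 4·4 + 5)/6 = 24/6 = 4
te_C = (6 + 4·10 + 20)/6 = 66/6 = 11
te_D = (7 + 4·11 + 27)/6 = 78/6 = 13
te_E = (11 + 4·14 + 17)/6 = 84/6 = 14
te_F = (11 + 4·13 + 27)/6 = 90/6 = 15
te_G = (2 + 4·3 + 4)/6 = 18/6 = 3

Forward pass:
ES_A = 0; EF_A = 14
ES_B = 14; EF_B = 14+4 = 18
ES_C = 14; EF_C = 14+11 = 25
ES_D = max(EF_B=18, EF_C=25) = 25; EF_D = 25+13 = 38
ES_E = max(EF_B=18, EF_C=25) = 25; EF_E = 25+14 = 39
ES_F = 14; EF_F = 14+15 = 29
ES_G = max(EF_B=18, EF_D=38, EF_E=39, EF_F=29) = 39; EF_G = 39+3 = 42
Expected project duration μ = 42 hours. Critical path: A → C → E → G.

42 hours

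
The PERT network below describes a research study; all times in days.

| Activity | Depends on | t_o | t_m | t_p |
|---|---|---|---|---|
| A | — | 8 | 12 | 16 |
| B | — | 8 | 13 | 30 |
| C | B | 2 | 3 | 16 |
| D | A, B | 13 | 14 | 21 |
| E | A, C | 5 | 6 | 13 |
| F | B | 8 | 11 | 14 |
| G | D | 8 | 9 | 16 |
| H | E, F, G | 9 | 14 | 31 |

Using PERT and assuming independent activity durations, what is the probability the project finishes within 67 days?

0.977

te_A = (8 + 4·12 + 16)/6 = 72/6 = 12; σ²_A = ((16−8)/6)² = 1.778
te_B = (8 + 4·13 + 30)/6 = 90/6 = 15; σ²_B = ((30−8)/6)² = 13.444
te_C = (2 + 4·3 + 16)/6 = 30/6 = 5; σ²_C = ((16−2)/6)² = 5.444
te_D = (13 + 4·14 + 21)/6 = 90/6 = 15; σ²_D = ((21−13)/6)² = 1.778
te_E = (5 + 4·6 + 13)/6 = 42/6 = 7; σ²_E = ((13−5)/6)² = 1.778
te_F = (8 + 4·11 + 14)/6 = 66/6 = 11; σ²_F = ((14−8)/6)² = 1.000
te_G = (8 + 4·9 + 16)/6 = 60/6 = 10; σ²_G = ((16−8)/6)² = 1.778
te_H = (9 + 4·14 + 31)/6 = 96/6 = 16; σ²_H = ((31−9)/6)² = 13.444

Forward pass:
ES_A = 0; EF_A = 12
ES_B = 0; EF_B = 15
ES_C = 15; EF_C = 15+5 = 20
ES_D = max(EF_A=12, EF_B=15) = 15; EF_D = 15+15 = 30
ES_E = max(EF_A=12, EF_C=20) = 20; EF_E = 20+7 = 27
ES_F = 15; EF_F = 15+11 = 26
ES_G = 30; EF_G = 30+10 = 40
ES_H = max(EF_E=27, EF_F=26, EF_G=40) = 40; EF_H = 40+16 = 56
Expected project duration μ = 56 days. Critical path: B → D → G → H.

Variance along critical path = 13.444 + 1.778 + 1.778 + 13.444 = 30.444; σ = √30.444 = 5.518 days.
Z = (67 − 56) / 5.518 = 1.994
P(T ≤ 67) = Φ(1.994) ≈ 0.977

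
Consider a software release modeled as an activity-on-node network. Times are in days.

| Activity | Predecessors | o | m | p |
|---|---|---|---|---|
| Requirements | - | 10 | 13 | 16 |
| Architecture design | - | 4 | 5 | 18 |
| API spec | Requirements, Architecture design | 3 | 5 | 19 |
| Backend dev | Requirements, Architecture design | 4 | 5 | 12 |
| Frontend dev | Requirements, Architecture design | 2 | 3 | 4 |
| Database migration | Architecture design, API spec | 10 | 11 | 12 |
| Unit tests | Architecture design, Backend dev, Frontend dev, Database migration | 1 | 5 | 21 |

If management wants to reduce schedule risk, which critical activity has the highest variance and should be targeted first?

Unit tests

te_Requirements = (10 + 4·13 + 16)/6 = 78/6 = 13; σ²_Requirements = ((16−10)/6)² = 1.000
te_Architecture design = (4 + 4·5 + 18)/6 = 42/6 = 7; σ²_Architecture design = ((18−4)/6)² = 5.444
te_API spec = (3 + 4·5 + 19)/6 = 42/6 = 7; σ²_API spec = ((19−3)/6)² = 7.111
te_Backend dev = (4 + 4·5 + 12)/6 = 36/6 = 6; σ²_Backend dev = ((12−4)/6)² = 1.778
te_Frontend dev = (2 + 4·3 + 4)/6 = 18/6 = 3; σ²_Frontend dev = ((4−2)/6)² = 0.111
te_Database migration = (10 + 4·11 + 12)/6 = 66/6 = 11; σ²_Database migration = ((12−10)/6)² = 0.111
te_Unit tests = (1 + 4·5 + 21)/6 = 42/6 = 7; σ²_Unit tests = ((21−1)/6)² = 11.111

Forward pass:
ES_Requirements = 0; EF_Requirements = 13
ES_Architecture design = 0; EF_Architecture design = 7
ES_API spec = max(EF_Requirements=13, EF_Architecture design=7) = 13; EF_API spec = 13+7 = 20
ES_Backend dev = max(EF_Requirements=13, EF_Architecture design=7) = 13; EF_Backend dev = 13+6 = 19
ES_Frontend dev = max(EF_Requirements=13, EF_Architecture design=7) = 13; EF_Frontend dev = 13+3 = 16
ES_Database migration = max(EF_Architecture design=7, EF_API spec=20) = 20; EF_Database migration = 20+11 = 31
ES_Unit tests = max(EF_Architecture design=7, EF_Backend dev=19, EF_Frontend dev=16, EF_Database migration=31) = 31; EF_Unit tests = 31+7 = 38
Expected project duration μ = 38 days. Critical path: Requirements → API spec → Database migration → Unit tests.

Variances on critical path: σ²_Requirements=1.000, σ²_API spec=7.111, σ²_Database migration=0.111, σ²_Unit tests=11.111.
Largest is σ²_Unit tests = 11.111.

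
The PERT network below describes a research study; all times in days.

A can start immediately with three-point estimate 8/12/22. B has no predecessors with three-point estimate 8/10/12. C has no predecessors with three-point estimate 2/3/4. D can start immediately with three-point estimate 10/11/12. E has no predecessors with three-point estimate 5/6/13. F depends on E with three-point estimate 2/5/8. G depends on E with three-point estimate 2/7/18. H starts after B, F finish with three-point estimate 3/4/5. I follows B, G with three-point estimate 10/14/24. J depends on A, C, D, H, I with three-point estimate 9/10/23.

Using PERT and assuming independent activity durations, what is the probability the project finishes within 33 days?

te_A = (8 + 4·12 + 22)/6 = 78/6 = 13; σ²_A = ((22−8)/6)² = 5.444
te_B = (8 + 4·10 + 12)/6 = 60/6 = 10; σ²_B = ((12−8)/6)² = 0.444
te_C = (2 + 4·3 + 4)/6 = 18/6 = 3; σ²_C = ((4−2)/6)² = 0.111
te_D = (10 + 4·11 + 12)/6 = 66/6 = 11; σ²_D = ((12−10)/6)² = 0.111
te_E = (5 + 4·6 + 13)/6 = 42/6 = 7; σ²_E = ((13−5)/6)² = 1.778
te_F = (2 + 4·5 + 8)/6 = 30/6 = 5; σ²_F = ((8−2)/6)² = 1.000
te_G = (2 + 4·7 + 18)/6 = 48/6 = 8; σ²_G = ((18−2)/6)² = 7.111
te_H = (3 + 4·4 + 5)/6 = 24/6 = 4; σ²_H = ((5−3)/6)² = 0.111
te_I = (10 + 4·14 + 24)/6 = 90/6 = 15; σ²_I = ((24−10)/6)² = 5.444
te_J = (9 + 4·10 + 23)/6 = 72/6 = 12; σ²_J = ((23−9)/6)² = 5.444

Forward pass:
ES_A = 0; EF_A = 13
ES_B = 0; EF_B = 10
ES_C = 0; EF_C = 3
ES_D = 0; EF_D = 11
ES_E = 0; EF_E = 7
ES_F = 7; EF_F = 7+5 = 12
ES_G = 7; EF_G = 7+8 = 15
ES_H = max(EF_B=10, EF_F=12) = 12; EF_H = 12+4 = 16
ES_I = max(EF_B=10, EF_G=15) = 15; EF_I = 15+15 = 30
ES_J = max(EF_A=13, EF_C=3, EF_D=11, EF_H=16, EF_I=30) = 30; EF_J = 30+12 = 42
Expected project duration μ = 42 days. Critical path: E → G → I → J.

Variance along critical path = 1.778 + 7.111 + 5.444 + 5.444 = 19.778; σ = √19.778 = 4.447 days.
Z = (33 − 42) / 4.447 = -2.024
P(T ≤ 33) = Φ(-2.024) ≈ 0.021

0.021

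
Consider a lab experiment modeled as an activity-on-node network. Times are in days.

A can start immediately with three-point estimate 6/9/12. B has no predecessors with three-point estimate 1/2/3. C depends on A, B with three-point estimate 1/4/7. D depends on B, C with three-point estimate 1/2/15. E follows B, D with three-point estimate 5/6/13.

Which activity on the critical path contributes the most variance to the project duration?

te_A = (6 + 4·9 + 12)/6 = 54/6 = 9; σ²_A = ((12−6)/6)² = 1.000
te_B = (1 + 4·2 + 3)/6 = 12/6 = 2; σ²_B = ((3−1)/6)² = 0.111
te_C = (1 + 4·4 + 7)/6 = 24/6 = 4; σ²_C = ((7−1)/6)² = 1.000
te_D = (1 + 4·2 + 15)/6 = 24/6 = 4; σ²_D = ((15−1)/6)² = 5.444
te_E = (5 + 4·6 + 13)/6 = 42/6 = 7; σ²_E = ((13−5)/6)² = 1.778

Forward pass:
ES_A = 0; EF_A = 9
ES_B = 0; EF_B = 2
ES_C = max(EF_A=9, EF_B=2) = 9; EF_C = 9+4 = 13
ES_D = max(EF_B=2, EF_C=13) = 13; EF_D = 13+4 = 17
ES_E = max(EF_B=2, EF_D=17) = 17; EF_E = 17+7 = 24
Expected project duration μ = 24 days. Critical path: A → C → D → E.

Variances on critical path: σ²_A=1.000, σ²_C=1.000, σ²_D=5.444, σ²_E=1.778.
Largest is σ²_D = 5.444.

D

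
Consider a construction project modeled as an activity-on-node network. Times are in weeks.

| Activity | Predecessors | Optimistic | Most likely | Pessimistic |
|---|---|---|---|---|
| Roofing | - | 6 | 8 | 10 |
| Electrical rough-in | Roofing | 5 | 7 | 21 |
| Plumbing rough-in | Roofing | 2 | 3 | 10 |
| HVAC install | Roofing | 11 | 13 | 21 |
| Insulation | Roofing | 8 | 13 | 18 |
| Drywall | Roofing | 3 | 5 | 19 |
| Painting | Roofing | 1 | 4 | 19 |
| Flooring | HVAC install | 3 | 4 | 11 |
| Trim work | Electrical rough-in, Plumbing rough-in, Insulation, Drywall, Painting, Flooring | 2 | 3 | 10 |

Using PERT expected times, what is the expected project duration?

te_Roofing = (6 + 4·8 + 10)/6 = 48/6 = 8
te_Electrical rough-in = (5 + 4·7 + 21)/6 = 54/6 = 9
te_Plumbing rough-in = (2 + 4·3 + 10)/6 = 24/6 = 4
te_HVAC install = (11 + 4·13 + 21)/6 = 84/6 = 14
te_Insulation = (8 + 4·13 + 18)/6 = 78/6 = 13
te_Drywall = (3 + 4·5 + 19)/6 = 42/6 = 7
te_Painting = (1 + 4·4 + 19)/6 = 36/6 = 6
te_Flooring = (3 + 4·4 + 11)/6 = 30/6 = 5
te_Trim work = (2 + 4·3 + 10)/6 = 24/6 = 4

Forward pass:
ES_Roofing = 0; EF_Roofing = 8
ES_Electrical rough-in = 8; EF_Electrical rough-in = 8+9 = 17
ES_Plumbing rough-in = 8; EF_Plumbing rough-in = 8+4 = 12
ES_HVAC install = 8; EF_HVAC install = 8+14 = 22
ES_Insulation = 8; EF_Insulation = 8+13 = 21
ES_Drywall = 8; EF_Drywall = 8+7 = 15
ES_Painting = 8; EF_Painting = 8+6 = 14
ES_Flooring = 22; EF_Flooring = 22+5 = 27
ES_Trim work = max(EF_Electrical rough-in=17, EF_Plumbing rough-in=12, EF_Insulation=21, EF_Drywall=15, EF_Painting=14, EF_Flooring=27) = 27; EF_Trim work = 27+4 = 31
Expected project duration μ = 31 weeks. Critical path: Roofing → HVAC install → Flooring → Trim work.

31 weeks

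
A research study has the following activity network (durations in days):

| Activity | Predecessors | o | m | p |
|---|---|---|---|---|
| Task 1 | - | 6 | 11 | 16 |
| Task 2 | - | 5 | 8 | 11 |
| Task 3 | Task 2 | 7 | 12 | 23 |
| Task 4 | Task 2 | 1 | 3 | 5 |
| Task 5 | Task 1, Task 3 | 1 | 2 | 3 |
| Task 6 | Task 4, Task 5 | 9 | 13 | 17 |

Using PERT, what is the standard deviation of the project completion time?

te_Task 1 = (6 + 4·11 + 16)/6 = 66/6 = 11; σ²_Task 1 = ((16−6)/6)² = 2.778
te_Task 2 = (5 + 4·8 + 11)/6 = 48/6 = 8; σ²_Task 2 = ((11−5)/6)² = 1.000
te_Task 3 = (7 + 4·12 + 23)/6 = 78/6 = 13; σ²_Task 3 = ((23−7)/6)² = 7.111
te_Task 4 = (1 + 4·3 + 5)/6 = 18/6 = 3; σ²_Task 4 = ((5−1)/6)² = 0.444
te_Task 5 = (1 + 4·2 + 3)/6 = 12/6 = 2; σ²_Task 5 = ((3−1)/6)² = 0.111
te_Task 6 = (9 + 4·13 + 17)/6 = 78/6 = 13; σ²_Task 6 = ((17−9)/6)² = 1.778

Forward pass:
ES_Task 1 = 0; EF_Task 1 = 11
ES_Task 2 = 0; EF_Task 2 = 8
ES_Task 3 = 8; EF_Task 3 = 8+13 = 21
ES_Task 4 = 8; EF_Task 4 = 8+3 = 11
ES_Task 5 = max(EF_Task 1=11, EF_Task 3=21) = 21; EF_Task 5 = 21+2 = 23
ES_Task 6 = max(EF_Task 4=11, EF_Task 5=23) = 23; EF_Task 6 = 23+13 = 36
Expected project duration μ = 36 days. Critical path: Task 2 → Task 3 → Task 5 → Task 6.

Variance along critical path = 1.000 + 7.111 + 0.111 + 1.778 = 10.000
σ = √10.000 = 3.162 days

3.16 days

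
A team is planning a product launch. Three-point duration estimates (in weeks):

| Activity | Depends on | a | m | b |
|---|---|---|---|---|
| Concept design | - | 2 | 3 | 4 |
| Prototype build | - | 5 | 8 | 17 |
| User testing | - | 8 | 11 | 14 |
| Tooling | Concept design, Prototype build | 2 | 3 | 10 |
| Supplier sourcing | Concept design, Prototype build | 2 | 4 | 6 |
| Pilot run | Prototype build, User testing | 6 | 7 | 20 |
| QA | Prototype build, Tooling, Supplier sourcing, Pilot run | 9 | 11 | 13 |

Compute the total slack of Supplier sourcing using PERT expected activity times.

te_Concept design = (2 + 4·3 + 4)/6 = 18/6 = 3
te_Prototype build = (5 + 4·8 + 17)/6 = 54/6 = 9
te_User testing = (8 + 4·11 + 14)/6 = 66/6 = 11
te_Tooling = (2 + 4·3 + 10)/6 = 24/6 = 4
te_Supplier sourcing = (2 + 4·4 + 6)/6 = 24/6 = 4
te_Pilot run = (6 + 4·7 + 20)/6 = 54/6 = 9
te_QA = (9 + 4·11 + 13)/6 = 66/6 = 11

Forward pass:
ES_Concept design = 0; EF_Concept design = 3
ES_Prototype build = 0; EF_Prototype build = 9
ES_User testing = 0; EF_User testing = 11
ES_Tooling = max(EF_Concept design=3, EF_Prototype build=9) = 9; EF_Tooling = 9+4 = 13
ES_Supplier sourcing = max(EF_Concept design=3, EF_Prototype build=9) = 9; EF_Supplier sourcing = 9+4 = 13
ES_Pilot run = max(EF_Prototype build=9, EF_User testing=11) = 11; EF_Pilot run = 11+9 = 20
ES_QA = max(EF_Prototype build=9, EF_Tooling=13, EF_Supplier sourcing=13, EF_Pilot run=20) = 20; EF_QA = 20+11 = 31
Expected project duration μ = 31 weeks. Critical path: User testing → Pilot run → QA.

Backward pass:
LF_QA = 31; LS_QA = 31−11 = 20
LF_Pilot run = LS_QA = 20; LS_Pilot run = 20−9 = 11
LF_Supplier sourcing = LS_QA = 20; LS_Supplier sourcing = 20−4 = 16
LF_Tooling = LS_QA = 20; LS_Tooling = 20−4 = 16
LF_User testing = LS_Pilot run = 11; LS_User testing = 11−11 = 0
LF_Prototype build = min(LS_Tooling=16, LS_Supplier sourcing=16, LS_Pilot run=11, LS_QA=20) = 11; LS_Prototype build = 11−9 = 2
LF_Concept design = min(LS_Tooling=16, LS_Supplier sourcing=16) = 16; LS_Concept design = 16−3 = 13
Slack_Supplier sourcing = LS_Supplier sourcing − ES_Supplier sourcing = 16 − 9 = 7

7 weeks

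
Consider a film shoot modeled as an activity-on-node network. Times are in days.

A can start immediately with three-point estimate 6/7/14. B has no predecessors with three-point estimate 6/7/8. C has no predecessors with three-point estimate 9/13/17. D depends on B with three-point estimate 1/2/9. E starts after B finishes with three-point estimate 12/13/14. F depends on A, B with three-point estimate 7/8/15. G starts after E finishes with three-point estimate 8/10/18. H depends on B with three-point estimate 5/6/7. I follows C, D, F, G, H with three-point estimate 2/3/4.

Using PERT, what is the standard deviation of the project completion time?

1.76 days

te_A = (6 + 4·7 + 14)/6 = 48/6 = 8; σ²_A = ((14−6)/6)² = 1.778
te_B = (6 + 4·7 + 8)/6 = 42/6 = 7; σ²_B = ((8−6)/6)² = 0.111
te_C = (9 + 4·13 + 17)/6 = 78/6 = 13; σ²_C = ((17−9)/6)² = 1.778
te_D = (1 + 4·2 + 9)/6 = 18/6 = 3; σ²_D = ((9−1)/6)² = 1.778
te_E = (12 + 4·13 + 14)/6 = 78/6 = 13; σ²_E = ((14−12)/6)² = 0.111
te_F = (7 + 4·8 + 15)/6 = 54/6 = 9; σ²_F = ((15−7)/6)² = 1.778
te_G = (8 + 4·10 + 18)/6 = 66/6 = 11; σ²_G = ((18−8)/6)² = 2.778
te_H = (5 + 4·6 + 7)/6 = 36/6 = 6; σ²_H = ((7−5)/6)² = 0.111
te_I = (2 + 4·3 + 4)/6 = 18/6 = 3; σ²_I = ((4−2)/6)² = 0.111

Forward pass:
ES_A = 0; EF_A = 8
ES_B = 0; EF_B = 7
ES_C = 0; EF_C = 13
ES_D = 7; EF_D = 7+3 = 10
ES_E = 7; EF_E = 7+13 = 20
ES_F = max(EF_A=8, EF_B=7) = 8; EF_F = 8+9 = 17
ES_G = 20; EF_G = 20+11 = 31
ES_H = 7; EF_H = 7+6 = 13
ES_I = max(EF_C=13, EF_D=10, EF_F=17, EF_G=31, EF_H=13) = 31; EF_I = 31+3 = 34
Expected project duration μ = 34 days. Critical path: B → E → G → I.

Variance along critical path = 0.111 + 0.111 + 2.778 + 0.111 = 3.111
σ = √3.111 = 1.764 days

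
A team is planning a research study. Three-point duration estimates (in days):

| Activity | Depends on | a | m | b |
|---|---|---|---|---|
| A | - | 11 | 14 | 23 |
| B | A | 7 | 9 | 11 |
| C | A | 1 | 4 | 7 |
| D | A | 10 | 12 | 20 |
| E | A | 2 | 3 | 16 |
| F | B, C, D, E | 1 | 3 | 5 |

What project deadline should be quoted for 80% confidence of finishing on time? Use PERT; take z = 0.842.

te_A = (11 + 4·14 + 23)/6 = 90/6 = 15; σ²_A = ((23−11)/6)² = 4.000
te_B = (7 + 4·9 + 11)/6 = 54/6 = 9; σ²_B = ((11−7)/6)² = 0.444
te_C = (1 + 4·4 + 7)/6 = 24/6 = 4; σ²_C = ((7−1)/6)² = 1.000
te_D = (10 + 4·12 + 20)/6 = 78/6 = 13; σ²_D = ((20−10)/6)² = 2.778
te_E = (2 + 4·3 + 16)/6 = 30/6 = 5; σ²_E = ((16−2)/6)² = 5.444
te_F = (1 + 4·3 + 5)/6 = 18/6 = 3; σ²_F = ((5−1)/6)² = 0.444

Forward pass:
ES_A = 0; EF_A = 15
ES_B = 15; EF_B = 15+9 = 24
ES_C = 15; EF_C = 15+4 = 19
ES_D = 15; EF_D = 15+13 = 28
ES_E = 15; EF_E = 15+5 = 20
ES_F = max(EF_B=24, EF_C=19, EF_D=28, EF_E=20) = 28; EF_F = 28+3 = 31
Expected project duration μ = 31 days. Critical path: A → D → F.

Variance along critical path = 4.000 + 2.778 + 0.444 = 7.222; σ = 2.687 days.
D = μ + z·σ = 31 + 0.842·2.687 = 33.3 days

33.3 days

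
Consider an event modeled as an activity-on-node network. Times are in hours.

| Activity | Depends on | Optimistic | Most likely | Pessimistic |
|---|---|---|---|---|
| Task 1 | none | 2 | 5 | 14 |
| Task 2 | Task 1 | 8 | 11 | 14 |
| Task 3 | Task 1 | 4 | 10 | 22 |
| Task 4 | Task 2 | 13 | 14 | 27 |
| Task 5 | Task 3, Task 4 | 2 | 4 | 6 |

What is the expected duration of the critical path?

37 hours

te_Task 1 = (2 + 4·5 + 14)/6 = 36/6 = 6
te_Task 2 = (8 + 4·11 + 14)/6 = 66/6 = 11
te_Task 3 = (4 + 4·10 + 22)/6 = 66/6 = 11
te_Task 4 = (13 + 4·14 + 27)/6 = 96/6 = 16
te_Task 5 = (2 + 4·4 + 6)/6 = 24/6 = 4

Forward pass:
ES_Task 1 = 0; EF_Task 1 = 6
ES_Task 2 = 6; EF_Task 2 = 6+11 = 17
ES_Task 3 = 6; EF_Task 3 = 6+11 = 17
ES_Task 4 = 17; EF_Task 4 = 17+16 = 33
ES_Task 5 = max(EF_Task 3=17, EF_Task 4=33) = 33; EF_Task 5 = 33+4 = 37
Expected project duration μ = 37 hours. Critical path: Task 1 → Task 2 → Task 4 → Task 5.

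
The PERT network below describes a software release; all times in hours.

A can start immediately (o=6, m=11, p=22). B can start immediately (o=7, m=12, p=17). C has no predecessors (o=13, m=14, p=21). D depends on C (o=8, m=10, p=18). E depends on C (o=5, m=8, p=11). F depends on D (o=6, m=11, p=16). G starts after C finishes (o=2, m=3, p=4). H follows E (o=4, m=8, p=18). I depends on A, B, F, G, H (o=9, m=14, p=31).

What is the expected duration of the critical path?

te_A = (6 + 4·11 + 22)/6 = 72/6 = 12
te_B = (7 + 4·12 + 17)/6 = 72/6 = 12
te_C = (13 + 4·14 + 21)/6 = 90/6 = 15
te_D = (8 + 4·10 + 18)/6 = 66/6 = 11
te_E = (5 + 4·8 + 11)/6 = 48/6 = 8
te_F = (6 + 4·11 + 16)/6 = 66/6 = 11
te_G = (2 + 4·3 + 4)/6 = 18/6 = 3
te_H = (4 + 4·8 + 18)/6 = 54/6 = 9
te_I = (9 + 4·14 + 31)/6 = 96/6 = 16

Forward pass:
ES_A = 0; EF_A = 12
ES_B = 0; EF_B = 12
ES_C = 0; EF_C = 15
ES_D = 15; EF_D = 15+11 = 26
ES_E = 15; EF_E = 15+8 = 23
ES_F = 26; EF_F = 26+11 = 37
ES_G = 15; EF_G = 15+3 = 18
ES_H = 23; EF_H = 23+9 = 32
ES_I = max(EF_A=12, EF_B=12, EF_F=37, EF_G=18, EF_H=32) = 37; EF_I = 37+16 = 53
Expected project duration μ = 53 hours. Critical path: C → D → F → I.

53 hours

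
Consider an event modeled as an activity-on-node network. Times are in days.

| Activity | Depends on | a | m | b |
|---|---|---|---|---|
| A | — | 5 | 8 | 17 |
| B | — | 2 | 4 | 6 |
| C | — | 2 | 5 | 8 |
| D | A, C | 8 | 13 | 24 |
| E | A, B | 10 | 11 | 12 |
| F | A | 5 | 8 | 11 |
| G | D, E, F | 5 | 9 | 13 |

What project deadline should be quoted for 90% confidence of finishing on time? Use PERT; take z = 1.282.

36.6 days

te_A = (5 + 4·8 + 17)/6 = 54/6 = 9; σ²_A = ((17−5)/6)² = 4.000
te_B = (2 + 4·4 + 6)/6 = 24/6 = 4; σ²_B = ((6−2)/6)² = 0.444
te_C = (2 + 4·5 + 8)/6 = 30/6 = 5; σ²_C = ((8−2)/6)² = 1.000
te_D = (8 + 4·13 + 24)/6 = 84/6 = 14; σ²_D = ((24−8)/6)² = 7.111
te_E = (10 + 4·11 + 12)/6 = 66/6 = 11; σ²_E = ((12−10)/6)² = 0.111
te_F = (5 + 4·8 + 11)/6 = 48/6 = 8; σ²_F = ((11−5)/6)² = 1.000
te_G = (5 + 4·9 + 13)/6 = 54/6 = 9; σ²_G = ((13−5)/6)² = 1.778

Forward pass:
ES_A = 0; EF_A = 9
ES_B = 0; EF_B = 4
ES_C = 0; EF_C = 5
ES_D = max(EF_A=9, EF_C=5) = 9; EF_D = 9+14 = 23
ES_E = max(EF_A=9, EF_B=4) = 9; EF_E = 9+11 = 20
ES_F = 9; EF_F = 9+8 = 17
ES_G = max(EF_D=23, EF_E=20, EF_F=17) = 23; EF_G = 23+9 = 32
Expected project duration μ = 32 days. Critical path: A → D → G.

Variance along critical path = 4.000 + 7.111 + 1.778 = 12.889; σ = 3.590 days.
D = μ + z·σ = 32 + 1.282·3.590 = 36.6 days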